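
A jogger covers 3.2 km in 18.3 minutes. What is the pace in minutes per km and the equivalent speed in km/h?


Pace = time / distance = 18.3 min / 3.2 km = 5.7188 min/km
Speed = distance / time_in_hours = 3.2 / 0.305 hr
Speed = 10.4918 km/h

5.7188 min/km, 10.4918 km/h


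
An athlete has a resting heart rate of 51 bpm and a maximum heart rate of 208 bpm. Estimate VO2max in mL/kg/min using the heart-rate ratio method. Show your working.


VO2max = 15.3 * HRmax / HRrest
VO2max = 15.3 * 208 / 51
VO2max = 3182.4 / 51 = 62.4 mL/kg/min

62.4 mL/kg/min


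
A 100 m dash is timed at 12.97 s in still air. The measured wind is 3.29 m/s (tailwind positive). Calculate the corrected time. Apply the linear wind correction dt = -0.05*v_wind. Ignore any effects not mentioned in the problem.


dt = -0.05 * v_wind = -0.05 * 3.29 = -0.1645 s
t_corrected = t_still + dt = 12.97 + (-0.1645)
t_corrected = 12.8055 s

12.8055 s


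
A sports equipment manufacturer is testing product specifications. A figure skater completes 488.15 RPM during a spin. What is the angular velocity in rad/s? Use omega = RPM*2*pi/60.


omega = RPM * 2 * pi / 60
omega = 488.15 * 2 * 3.14159 / 60
omega = 3067.1369 / 60 = 51.1189 rad/s

51.1189 rad/s


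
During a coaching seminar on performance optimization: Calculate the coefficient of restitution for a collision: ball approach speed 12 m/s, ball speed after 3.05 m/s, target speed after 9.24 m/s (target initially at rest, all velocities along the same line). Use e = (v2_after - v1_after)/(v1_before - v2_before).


e = (v2_after - v1_after) / (v1_before - v2_before)
Numerator = 9.24 - 3.05 = 6.19
Denominator = 12 - 0 = 12
e = 6.19 / 12 = 0.5158

0.5158


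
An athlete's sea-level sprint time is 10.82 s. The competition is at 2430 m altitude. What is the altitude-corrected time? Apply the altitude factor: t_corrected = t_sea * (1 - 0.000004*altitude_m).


Correction factor = 1 - 0.000004 * 2430 = 0.99028
t_corrected = t_sea * factor = 10.82 * 0.99028
t_corrected = 10.7148 s

10.7148 s


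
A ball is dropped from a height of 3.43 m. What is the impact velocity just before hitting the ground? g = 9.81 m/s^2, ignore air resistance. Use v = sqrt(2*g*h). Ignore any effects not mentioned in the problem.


v = sqrt(2 * g * h)
v = sqrt(2 * 9.81 * 3.43)
v = sqrt(67.2966) = 8.2035 m/s

8.2035 m/s


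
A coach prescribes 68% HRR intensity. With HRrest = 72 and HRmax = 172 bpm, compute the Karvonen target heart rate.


Target = HRrest + pct*(HRmax - HRrest)
Heart rate reserve = HRmax - HRrest = 172 - 72 = 100 bpm
Fraction = 68% = 0.68
Target = 72 + 0.68 * 100
Target = 72 + 68 = 140 bpm

140 bpm


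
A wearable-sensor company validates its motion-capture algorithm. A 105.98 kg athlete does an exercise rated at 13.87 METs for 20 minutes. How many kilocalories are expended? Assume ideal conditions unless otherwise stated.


kcal = MET * mass * time_hr
Convert time: 20 min = 0.3333 hr
kcal = 13.87 * 105.98 * 0.3333
kcal = 489.9809 kcal

489.9809 kcal


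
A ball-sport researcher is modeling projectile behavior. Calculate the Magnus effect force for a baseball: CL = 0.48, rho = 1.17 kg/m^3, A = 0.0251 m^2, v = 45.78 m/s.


FM = 0.5 * CL * rho * A * v^2
FM = 0.5 * 0.48 * 1.17 * 0.0251 * 45.78^2
v^2 = 2095.8084
FM = 0.5 * 0.48 * 1.17 * 0.0251 * 2095.8084 = 14.7714 N

14.7714 N


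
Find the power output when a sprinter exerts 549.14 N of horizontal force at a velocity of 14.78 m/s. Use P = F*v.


P = F * v
P = 549.14 * 14.78
P = 8116.2892 W

8116.2892 W


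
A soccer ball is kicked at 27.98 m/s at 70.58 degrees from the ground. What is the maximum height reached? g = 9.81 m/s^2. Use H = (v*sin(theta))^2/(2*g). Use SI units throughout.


H = (v*sin(theta))^2 / (2*g)
vy = v*sin(theta) = 27.98 * sin(70.58 deg) = 26.3881 m/s
H = vy^2 / (2*g) = 696.3331 / (2*9.81)
H = 696.3331 / 19.62 = 35.491 m

35.491 m


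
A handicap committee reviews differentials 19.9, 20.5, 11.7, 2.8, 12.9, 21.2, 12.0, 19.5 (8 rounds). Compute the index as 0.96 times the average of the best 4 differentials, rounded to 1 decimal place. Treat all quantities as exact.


All differentials: 19.9, 20.5, 11.7, 2.8, 12.9, 21.2, 12.0, 19.5
Sorted: 2.8, 11.7, 12.0, 12.9, 19.5, 19.9, 20.5, 21.2
Best 4: 2.8, 11.7, 12.0, 12.9
Average of best = 39.4 / 4 = 9.85
Raw index = 9.85 * 0.96 = 9.456
Handicap index = round(9.456, 1) = 9.5

9.5


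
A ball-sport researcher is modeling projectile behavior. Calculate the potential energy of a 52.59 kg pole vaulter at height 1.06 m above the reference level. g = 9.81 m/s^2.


PE = m * g * h
PE = 52.59 * 9.81 * 1.06
PE = 515.9079 * 1.06 = 546.8624 J

546.8624 J


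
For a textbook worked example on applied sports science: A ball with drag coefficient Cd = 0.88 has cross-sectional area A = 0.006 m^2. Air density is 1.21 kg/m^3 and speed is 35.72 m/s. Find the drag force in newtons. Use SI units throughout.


Fd = 0.5 * Cd * rho * A * v^2
Fd = 0.5 * 0.88 * 1.21 * 0.006 * 35.72^2
v^2 = 1275.9184
Fd = 0.5 * 0.88 * 1.21 * 0.006 * 1275.9184 = 4.0758 N

4.0758 N


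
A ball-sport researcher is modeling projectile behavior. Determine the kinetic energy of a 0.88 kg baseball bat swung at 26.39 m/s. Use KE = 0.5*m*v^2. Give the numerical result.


KE = 0.5 * m * v^2
KE = 0.5 * 0.88 * 26.39^2
KE = 0.5 * 0.88 * 696.4321 = 306.4301 J

306.4301 J


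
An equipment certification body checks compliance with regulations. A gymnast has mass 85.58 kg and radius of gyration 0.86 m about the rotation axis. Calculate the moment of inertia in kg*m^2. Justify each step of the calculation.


I = m * k^2
I = 85.58 * 0.86^2
I = 85.58 * 0.7396 = 63.295 kg*m^2

63.295 kg*m^2


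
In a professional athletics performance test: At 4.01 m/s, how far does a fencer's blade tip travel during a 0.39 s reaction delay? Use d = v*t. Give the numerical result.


d = v * t
d = 4.01 * 0.39
d = 1.5639 m

1.5639 m


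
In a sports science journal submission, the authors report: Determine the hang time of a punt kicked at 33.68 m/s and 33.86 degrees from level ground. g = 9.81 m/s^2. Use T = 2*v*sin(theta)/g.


T = 2*v*sin(theta)/g
sin(theta) = sin(33.86 deg) = 0.5572
T = 2*33.68*0.5572 / 9.81
T = 37.5307 / 9.81 = 3.8258 s

3.8258 s


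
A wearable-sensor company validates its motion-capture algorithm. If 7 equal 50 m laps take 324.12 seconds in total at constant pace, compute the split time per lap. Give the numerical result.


Split time = total_time / n_laps = 324.12 / 7
Split time = 46.3029 s per lap

46.3029 s


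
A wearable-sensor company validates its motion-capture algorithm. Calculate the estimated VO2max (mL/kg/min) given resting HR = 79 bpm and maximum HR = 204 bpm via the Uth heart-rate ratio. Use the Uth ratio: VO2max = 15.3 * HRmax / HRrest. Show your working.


VO2max = 15.3 * HRmax / HRrest
VO2max = 15.3 * 204 / 79
VO2max = 3121.2 / 79 = 39.5089 mL/kg/min

39.5089 mL/kg/min


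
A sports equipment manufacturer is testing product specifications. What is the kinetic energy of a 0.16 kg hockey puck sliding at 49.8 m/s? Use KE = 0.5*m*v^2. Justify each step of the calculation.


KE = 0.5 * m * v^2
KE = 0.5 * 0.16 * 49.8^2
KE = 0.5 * 0.16 * 2480.04 = 198.4032 J

198.4032 J


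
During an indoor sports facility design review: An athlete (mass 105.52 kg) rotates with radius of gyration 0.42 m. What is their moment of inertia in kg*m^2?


I = m * k^2
I = 105.52 * 0.42^2
I = 105.52 * 0.1764 = 18.6137 kg*m^2

18.6137 kg*m^2


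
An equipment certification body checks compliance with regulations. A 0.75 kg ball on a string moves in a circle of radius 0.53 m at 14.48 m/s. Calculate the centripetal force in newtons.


Fc = m * v^2 / r
v^2 = 14.48^2 = 209.6704
Fc = 0.75 * 209.6704 / 0.53
Fc = 157.2528 / 0.53 = 296.7034 N

296.7034 N


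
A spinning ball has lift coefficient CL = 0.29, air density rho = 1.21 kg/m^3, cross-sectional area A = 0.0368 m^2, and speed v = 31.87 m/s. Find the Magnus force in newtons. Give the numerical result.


FM = 0.5 * CL * rho * A * v^2
FM = 0.5 * 0.29 * 1.21 * 0.0368 * 31.87^2
v^2 = 1015.6969
FM = 0.5 * 0.29 * 1.21 * 0.0368 * 1015.6969 = 6.5579 N

6.5579 N


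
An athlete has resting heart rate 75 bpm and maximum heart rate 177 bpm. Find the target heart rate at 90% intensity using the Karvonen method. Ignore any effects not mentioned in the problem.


Target = HRrest + pct*(HRmax - HRrest)
Heart rate reserve = HRmax - HRrest = 177 - 75 = 102 bpm
Fraction = 90% = 0.9
Target = 75 + 0.9 * 102
Target = 75 + 91.8 = 166.8 bpm

166.8 bpm


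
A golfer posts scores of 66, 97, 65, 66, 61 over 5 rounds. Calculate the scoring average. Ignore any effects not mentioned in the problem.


Average = sum / n
Sum = 355
Average = 355 / 5 = 71

71


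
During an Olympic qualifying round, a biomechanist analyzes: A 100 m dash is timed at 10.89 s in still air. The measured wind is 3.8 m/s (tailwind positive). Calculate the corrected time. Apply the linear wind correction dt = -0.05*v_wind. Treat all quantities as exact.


dt = -0.05 * v_wind = -0.05 * 3.8 = -0.19 s
t_corrected = t_still + dt = 10.89 + (-0.19)
t_corrected = 10.7 s

10.7 s


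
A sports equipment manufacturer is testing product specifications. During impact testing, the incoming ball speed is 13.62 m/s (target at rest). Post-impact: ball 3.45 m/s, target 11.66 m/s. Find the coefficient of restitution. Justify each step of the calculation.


e = (v2_after - v1_after) / (v1_before - v2_before)
Numerator = 11.66 - 3.45 = 8.21
Denominator = 13.62 - 0 = 13.62
e = 8.21 / 13.62 = 0.6028

0.6028


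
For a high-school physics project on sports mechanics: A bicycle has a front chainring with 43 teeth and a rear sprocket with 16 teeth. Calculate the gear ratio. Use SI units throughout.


GR = front_teeth / rear_teeth
GR = 43 / 16
GR = 2.6875

2.6875


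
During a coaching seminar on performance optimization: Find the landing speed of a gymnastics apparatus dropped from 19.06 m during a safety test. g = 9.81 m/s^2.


v = sqrt(2 * g * h)
v = sqrt(2 * 9.81 * 19.06)
v = sqrt(373.9572) = 19.338 m/s

19.338 m/s


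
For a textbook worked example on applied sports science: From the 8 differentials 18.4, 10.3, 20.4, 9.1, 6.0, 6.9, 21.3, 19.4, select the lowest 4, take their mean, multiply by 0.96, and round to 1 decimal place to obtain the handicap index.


All differentials: 18.4, 10.3, 20.4, 9.1, 6.0, 6.9, 21.3, 19.4
Sorted: 6.0, 6.9, 9.1, 10.3, 18.4, 19.4, 20.4, 21.3
Best 4: 6.0, 6.9, 9.1, 10.3
Average of best = 32.3 / 4 = 8.075
Raw index = 8.075 * 0.96 = 7.752
Handicap index = round(7.752, 1) = 7.8

7.8


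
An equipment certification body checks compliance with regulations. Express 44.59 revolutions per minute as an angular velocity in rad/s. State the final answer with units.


omega = RPM * 2 * pi / 60
omega = 44.59 * 2 * 3.14159 / 60
omega = 280.1672 / 60 = 4.6695 rad/s

4.6695 rad/s


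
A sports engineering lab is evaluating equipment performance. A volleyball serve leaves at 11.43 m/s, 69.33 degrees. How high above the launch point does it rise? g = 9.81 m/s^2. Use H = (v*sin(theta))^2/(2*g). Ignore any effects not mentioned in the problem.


H = (v*sin(theta))^2 / (2*g)
vy = v*sin(theta) = 11.43 * sin(69.33 deg) = 10.6942 m/s
H = vy^2 / (2*g) = 114.3668 / (2*9.81)
H = 114.3668 / 19.62 = 5.8291 m

5.8291 m


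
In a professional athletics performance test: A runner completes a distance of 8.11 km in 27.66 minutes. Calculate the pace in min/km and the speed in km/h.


Pace = time / distance = 27.66 min / 8.11 km = 3.4106 min/km
Speed = distance / time_in_hours = 8.11 / 0.461 hr
Speed = 17.5922 km/h

3.4106 min/km, 17.5922 km/h


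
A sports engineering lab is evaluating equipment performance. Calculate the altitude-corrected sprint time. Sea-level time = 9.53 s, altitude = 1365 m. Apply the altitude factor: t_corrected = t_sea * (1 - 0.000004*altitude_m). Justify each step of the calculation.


Correction factor = 1 - 0.000004 * 1365 = 0.99454
t_corrected = t_sea * factor = 9.53 * 0.99454
t_corrected = 9.478 s

9.478 s


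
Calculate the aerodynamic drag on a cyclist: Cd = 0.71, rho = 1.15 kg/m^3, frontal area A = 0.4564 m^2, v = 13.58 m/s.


Fd = 0.5 * Cd * rho * A * v^2
Fd = 0.5 * 0.71 * 1.15 * 0.4564 * 13.58^2
v^2 = 184.4164
Fd = 0.5 * 0.71 * 1.15 * 0.4564 * 184.4164 = 34.3614 N

34.3614 N


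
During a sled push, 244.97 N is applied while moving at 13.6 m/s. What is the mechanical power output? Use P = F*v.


P = F * v
P = 244.97 * 13.6
P = 3331.592 W

3331.592 W


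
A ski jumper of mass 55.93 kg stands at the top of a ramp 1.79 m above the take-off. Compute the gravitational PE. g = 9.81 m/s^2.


PE = m * g * h
PE = 55.93 * 9.81 * 1.79
PE = 548.6733 * 1.79 = 982.1252 J

982.1252 J


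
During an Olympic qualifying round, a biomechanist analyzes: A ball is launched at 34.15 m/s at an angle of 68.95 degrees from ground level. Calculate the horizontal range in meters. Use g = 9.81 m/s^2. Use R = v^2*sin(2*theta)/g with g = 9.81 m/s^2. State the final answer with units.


R = v^2 * sin(2*theta) / g
Convert angle to radians: theta = 68.95 deg = 1.2034 rad
sin(2*theta) = sin(2.4068) = 0.6704
R = 34.15^2 * 0.6704 / 9.81
R = 1166.2225 * 0.6704 / 9.81 = 79.701 m

79.701 m


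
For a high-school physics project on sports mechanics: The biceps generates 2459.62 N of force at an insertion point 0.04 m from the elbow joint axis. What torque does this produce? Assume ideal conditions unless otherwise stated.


tau = F * d
tau = 2459.62 * 0.04
tau = 98.3848 N*m

98.3848 N*m


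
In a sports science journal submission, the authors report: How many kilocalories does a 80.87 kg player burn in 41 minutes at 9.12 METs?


kcal = MET * mass * time_hr
Convert time: 41 min = 0.6833 hr
kcal = 9.12 * 80.87 * 0.6833
kcal = 503.9818 kcal

503.9818 kcal


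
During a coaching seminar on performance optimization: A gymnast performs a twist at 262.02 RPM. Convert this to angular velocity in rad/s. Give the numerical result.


omega = RPM * 2 * pi / 60
omega = 262.02 * 2 * 3.14159 / 60
omega = 1646.3202 / 60 = 27.4387 rad/s

27.4387 rad/s


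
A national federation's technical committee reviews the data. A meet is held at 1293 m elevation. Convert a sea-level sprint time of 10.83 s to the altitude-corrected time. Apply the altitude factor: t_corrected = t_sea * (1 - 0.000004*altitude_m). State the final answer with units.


Correction factor = 1 - 0.000004 * 1293 = 0.994828
t_corrected = t_sea * factor = 10.83 * 0.994828
t_corrected = 10.774 s

10.774 s


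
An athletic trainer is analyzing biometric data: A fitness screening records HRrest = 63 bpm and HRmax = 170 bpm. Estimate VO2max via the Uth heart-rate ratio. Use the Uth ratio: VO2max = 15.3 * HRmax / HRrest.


VO2max = 15.3 * HRmax / HRrest
VO2max = 15.3 * 170 / 63
VO2max = 2601 / 63 = 41.2857 mL/kg/min

41.2857 mL/kg/min


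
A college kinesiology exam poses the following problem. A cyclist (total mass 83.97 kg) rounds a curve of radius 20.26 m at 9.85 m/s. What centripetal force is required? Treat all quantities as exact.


Fc = m * v^2 / r
v^2 = 9.85^2 = 97.0225
Fc = 83.97 * 97.0225 / 20.26
Fc = 8146.9793 / 20.26 = 402.1214 N

402.1214 N


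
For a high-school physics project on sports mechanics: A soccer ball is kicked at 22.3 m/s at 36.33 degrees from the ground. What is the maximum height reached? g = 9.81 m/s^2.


H = (v*sin(theta))^2 / (2*g)
vy = v*sin(theta) = 22.3 * sin(36.33 deg) = 13.2113 m/s
H = vy^2 / (2*g) = 174.5385 / (2*9.81)
H = 174.5385 / 19.62 = 8.8959 m

8.8959 m


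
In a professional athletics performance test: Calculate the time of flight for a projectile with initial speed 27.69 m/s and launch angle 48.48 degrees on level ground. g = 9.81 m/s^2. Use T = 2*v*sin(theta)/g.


T = 2*v*sin(theta)/g
sin(theta) = sin(48.48 deg) = 0.7487
T = 2*27.69*0.7487 / 9.81
T = 41.4644 / 9.81 = 4.2267 s

4.2267 s


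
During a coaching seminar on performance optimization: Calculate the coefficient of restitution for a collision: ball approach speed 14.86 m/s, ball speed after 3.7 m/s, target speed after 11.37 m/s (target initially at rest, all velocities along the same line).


e = (v2_after - v1_after) / (v1_before - v2_before)
Numerator = 11.37 - 3.7 = 7.67
Denominator = 14.86 - 0 = 14.86
e = 7.67 / 14.86 = 0.5162

0.5162


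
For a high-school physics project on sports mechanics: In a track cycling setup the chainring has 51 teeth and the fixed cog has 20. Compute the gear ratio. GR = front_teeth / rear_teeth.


GR = front_teeth / rear_teeth
GR = 51 / 20
GR = 2.55

2.55


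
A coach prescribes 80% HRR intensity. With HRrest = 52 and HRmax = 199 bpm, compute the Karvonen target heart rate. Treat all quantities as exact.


Target = HRrest + pct*(HRmax - HRrest)
Heart rate reserve = HRmax - HRrest = 199 - 52 = 147 bpm
Fraction = 80% = 0.8
Target = 52 + 0.8 * 147
Target = 52 + 117.6 = 169.6 bpm

169.6 bpm


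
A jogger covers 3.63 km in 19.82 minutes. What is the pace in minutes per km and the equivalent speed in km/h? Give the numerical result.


Pace = time / distance = 19.82 min / 3.63 km = 5.4601 min/km
Speed = distance / time_in_hours = 3.63 / 0.3303 hr
Speed = 10.9889 km/h

5.4601 min/km, 10.9889 km/h


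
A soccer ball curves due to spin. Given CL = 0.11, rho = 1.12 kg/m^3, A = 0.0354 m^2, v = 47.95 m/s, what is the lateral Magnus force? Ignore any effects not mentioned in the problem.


FM = 0.5 * CL * rho * A * v^2
FM = 0.5 * 0.11 * 1.12 * 0.0354 * 47.95^2
v^2 = 2299.2025
FM = 0.5 * 0.11 * 1.12 * 0.0354 * 2299.2025 = 5.0137 N

5.0137 N


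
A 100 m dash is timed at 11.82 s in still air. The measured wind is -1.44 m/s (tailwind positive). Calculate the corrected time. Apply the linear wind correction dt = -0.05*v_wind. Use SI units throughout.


dt = -0.05 * v_wind = -0.05 * -1.44 = 0.072 s
t_corrected = t_still + dt = 11.82 + (0.072)
t_corrected = 11.892 s

11.892 s


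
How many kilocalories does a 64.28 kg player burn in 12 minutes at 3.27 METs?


kcal = MET * mass * time_hr
Convert time: 12 min = 0.2 hr
kcal = 3.27 * 64.28 * 0.2
kcal = 42.0391 kcal

42.0391 kcal


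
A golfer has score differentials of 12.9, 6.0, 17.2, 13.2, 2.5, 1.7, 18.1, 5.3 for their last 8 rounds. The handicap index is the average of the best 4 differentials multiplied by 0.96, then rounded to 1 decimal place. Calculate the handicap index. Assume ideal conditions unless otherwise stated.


All differentials: 12.9, 6.0, 17.2, 13.2, 2.5, 1.7, 18.1, 5.3
Sorted: 1.7, 2.5, 5.3, 6.0, 12.9, 13.2, 17.2, 18.1
Best 4: 1.7, 2.5, 5.3, 6.0
Average of best = 15.5 / 4 = 3.875
Raw index = 3.875 * 0.96 = 3.72
Handicap index = round(3.72, 1) = 3.7

3.7


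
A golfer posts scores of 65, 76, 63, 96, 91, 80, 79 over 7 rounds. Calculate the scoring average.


Average = sum / n
Sum = 550
Average = 550 / 7 = 78.5714

78.5714


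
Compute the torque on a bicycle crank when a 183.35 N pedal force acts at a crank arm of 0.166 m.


tau = F * d
tau = 183.35 * 0.166
tau = 30.4361 N*m

30.4361 N*m


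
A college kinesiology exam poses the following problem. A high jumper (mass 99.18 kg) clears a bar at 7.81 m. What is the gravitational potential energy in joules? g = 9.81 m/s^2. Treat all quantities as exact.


PE = m * g * h
PE = 99.18 * 9.81 * 7.81
PE = 972.9558 * 7.81 = 7598.7848 J

7598.7848 J


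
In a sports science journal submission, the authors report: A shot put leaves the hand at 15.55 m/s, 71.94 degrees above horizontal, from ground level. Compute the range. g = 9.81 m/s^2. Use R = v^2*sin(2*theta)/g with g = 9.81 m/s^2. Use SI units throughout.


R = v^2 * sin(2*theta) / g
Convert angle to radians: theta = 71.94 deg = 1.2556 rad
sin(2*theta) = sin(2.5112) = 0.5895
R = 15.55^2 * 0.5895 / 9.81
R = 241.8025 * 0.5895 / 9.81 = 14.5298 m

14.5298 m


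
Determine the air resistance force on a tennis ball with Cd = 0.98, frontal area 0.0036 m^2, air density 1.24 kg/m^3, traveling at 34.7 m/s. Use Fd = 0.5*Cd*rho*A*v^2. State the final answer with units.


Fd = 0.5 * Cd * rho * A * v^2
Fd = 0.5 * 0.98 * 1.24 * 0.0036 * 34.7^2
v^2 = 1204.09
Fd = 0.5 * 0.98 * 1.24 * 0.0036 * 1204.09 = 2.6338 N

2.6338 N


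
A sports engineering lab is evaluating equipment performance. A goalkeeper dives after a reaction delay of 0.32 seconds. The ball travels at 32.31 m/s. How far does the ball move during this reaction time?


d = v * t
d = 32.31 * 0.32
d = 10.3392 m

10.3392 m


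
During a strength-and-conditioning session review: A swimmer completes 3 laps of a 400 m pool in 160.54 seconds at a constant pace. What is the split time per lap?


Split time = total_time / n_laps = 160.54 / 3
Split time = 53.5133 s per lap

53.5133 s


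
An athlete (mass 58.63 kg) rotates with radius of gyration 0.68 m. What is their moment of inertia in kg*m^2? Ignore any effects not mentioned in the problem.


I = m * k^2
I = 58.63 * 0.68^2
I = 58.63 * 0.4624 = 27.1105 kg*m^2

27.1105 kg*m^2


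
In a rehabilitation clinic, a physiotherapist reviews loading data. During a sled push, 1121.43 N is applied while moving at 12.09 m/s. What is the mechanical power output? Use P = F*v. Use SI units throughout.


P = F * v
P = 1121.43 * 12.09
P = 13558.0887 W

13558.0887 W


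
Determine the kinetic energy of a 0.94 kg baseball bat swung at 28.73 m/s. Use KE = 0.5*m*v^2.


KE = 0.5 * m * v^2
KE = 0.5 * 0.94 * 28.73^2
KE = 0.5 * 0.94 * 825.4129 = 387.9441 J

387.9441 J


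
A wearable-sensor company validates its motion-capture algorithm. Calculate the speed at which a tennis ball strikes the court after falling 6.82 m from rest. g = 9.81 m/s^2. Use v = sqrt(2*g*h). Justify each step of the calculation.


v = sqrt(2 * g * h)
v = sqrt(2 * 9.81 * 6.82)
v = sqrt(133.8084) = 11.5676 m/s

11.5676 m/s


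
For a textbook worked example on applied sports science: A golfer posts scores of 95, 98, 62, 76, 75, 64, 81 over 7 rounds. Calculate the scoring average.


Average = sum / n
Sum = 551
Average = 551 / 7 = 78.7143

78.7143


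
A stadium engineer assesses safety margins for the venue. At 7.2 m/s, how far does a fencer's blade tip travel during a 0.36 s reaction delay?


d = v * t
d = 7.2 * 0.36
d = 2.592 m

2.592 m


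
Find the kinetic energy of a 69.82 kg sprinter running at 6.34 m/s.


KE = 0.5 * m * v^2
KE = 0.5 * 69.82 * 6.34^2
KE = 0.5 * 69.82 * 40.1956 = 1403.2284 J

1403.2284 J


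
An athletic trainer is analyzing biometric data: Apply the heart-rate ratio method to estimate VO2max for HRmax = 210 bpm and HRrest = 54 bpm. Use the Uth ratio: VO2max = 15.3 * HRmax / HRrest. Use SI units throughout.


VO2max = 15.3 * HRmax / HRrest
VO2max = 15.3 * 210 / 54
VO2max = 3213 / 54 = 59.5 mL/kg/min

59.5 mL/kg/min


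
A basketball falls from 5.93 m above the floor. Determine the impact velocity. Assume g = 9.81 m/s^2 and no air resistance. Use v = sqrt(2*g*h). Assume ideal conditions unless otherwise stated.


v = sqrt(2 * g * h)
v = sqrt(2 * 9.81 * 5.93)
v = sqrt(116.3466) = 10.7864 m/s

10.7864 m/s


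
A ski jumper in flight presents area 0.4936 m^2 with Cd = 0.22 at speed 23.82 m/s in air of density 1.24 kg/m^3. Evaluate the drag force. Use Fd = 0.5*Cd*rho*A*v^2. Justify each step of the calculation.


Fd = 0.5 * Cd * rho * A * v^2
Fd = 0.5 * 0.22 * 1.24 * 0.4936 * 23.82^2
v^2 = 567.3924
Fd = 0.5 * 0.22 * 1.24 * 0.4936 * 567.3924 = 38.2009 N

38.2009 N


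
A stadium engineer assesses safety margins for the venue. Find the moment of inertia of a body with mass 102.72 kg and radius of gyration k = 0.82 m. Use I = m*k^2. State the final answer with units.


I = m * k^2
I = 102.72 * 0.82^2
I = 102.72 * 0.6724 = 69.0689 kg*m^2

69.0689 kg*m^2


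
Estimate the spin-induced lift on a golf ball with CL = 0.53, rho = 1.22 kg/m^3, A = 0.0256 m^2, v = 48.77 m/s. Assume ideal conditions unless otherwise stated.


FM = 0.5 * CL * rho * A * v^2
FM = 0.5 * 0.53 * 1.22 * 0.0256 * 48.77^2
v^2 = 2378.5129
FM = 0.5 * 0.53 * 1.22 * 0.0256 * 2378.5129 = 19.6857 N

19.6857 N


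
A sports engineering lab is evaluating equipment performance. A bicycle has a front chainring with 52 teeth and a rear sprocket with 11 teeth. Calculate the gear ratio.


GR = front_teeth / rear_teeth
GR = 52 / 11
GR = 4.7273

4.7273


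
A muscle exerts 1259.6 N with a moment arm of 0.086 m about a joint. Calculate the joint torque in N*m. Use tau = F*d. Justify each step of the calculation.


tau = F * d
tau = 1259.6 * 0.086
tau = 108.3256 N*m

108.3256 N*m


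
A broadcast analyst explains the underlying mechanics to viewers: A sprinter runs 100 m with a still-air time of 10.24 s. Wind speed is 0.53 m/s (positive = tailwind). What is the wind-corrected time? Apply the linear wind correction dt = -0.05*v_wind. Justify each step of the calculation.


dt = -0.05 * v_wind = -0.05 * 0.53 = -0.0265 s
t_corrected = t_still + dt = 10.24 + (-0.0265)
t_corrected = 10.2135 s

10.2135 s


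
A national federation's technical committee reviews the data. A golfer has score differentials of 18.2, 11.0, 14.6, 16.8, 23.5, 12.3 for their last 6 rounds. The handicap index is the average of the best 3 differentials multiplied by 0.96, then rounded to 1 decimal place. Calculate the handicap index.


All differentials: 18.2, 11.0, 14.6, 16.8, 23.5, 12.3
Sorted: 11.0, 12.3, 14.6, 16.8, 18.2, 23.5
Best 3: 11.0, 12.3, 14.6
Average of best = 37.9 / 3 = 12.6333
Raw index = 12.6333 * 0.96 = 12.128
Handicap index = round(12.128, 1) = 12.1

12.1


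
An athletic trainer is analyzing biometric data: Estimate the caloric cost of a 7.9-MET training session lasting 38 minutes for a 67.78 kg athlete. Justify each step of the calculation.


kcal = MET * mass * time_hr
Convert time: 38 min = 0.6333 hr
kcal = 7.9 * 67.78 * 0.6333
kcal = 339.1259 kcal

339.1259 kcal


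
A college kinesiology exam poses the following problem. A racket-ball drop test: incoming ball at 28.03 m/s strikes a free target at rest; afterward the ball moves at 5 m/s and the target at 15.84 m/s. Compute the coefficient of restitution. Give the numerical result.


e = (v2_after - v1_after) / (v1_before - v2_before)
Numerator = 15.84 - 5 = 10.84
Denominator = 28.03 - 0 = 28.03
e = 10.84 / 28.03 = 0.3867

0.3867


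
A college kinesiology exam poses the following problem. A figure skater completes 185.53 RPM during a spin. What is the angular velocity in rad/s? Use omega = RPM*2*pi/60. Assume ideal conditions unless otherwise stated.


omega = RPM * 2 * pi / 60
omega = 185.53 * 2 * 3.14159 / 60
omega = 1165.7194 / 60 = 19.4287 rad/s

19.4287 rad/s


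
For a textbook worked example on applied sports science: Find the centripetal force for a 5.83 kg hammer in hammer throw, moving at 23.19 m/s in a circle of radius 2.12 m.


Fc = m * v^2 / r
v^2 = 23.19^2 = 537.7761
Fc = 5.83 * 537.7761 / 2.12
Fc = 3135.2347 / 2.12 = 1478.8843 N

1478.8843 N


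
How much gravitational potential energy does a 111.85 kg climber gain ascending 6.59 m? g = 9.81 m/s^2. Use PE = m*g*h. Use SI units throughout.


PE = m * g * h
PE = 111.85 * 9.81 * 6.59
PE = 1097.2485 * 6.59 = 7230.8676 J

7230.8676 J


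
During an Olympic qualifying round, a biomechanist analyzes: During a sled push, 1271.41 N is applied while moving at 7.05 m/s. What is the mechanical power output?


P = F * v
P = 1271.41 * 7.05
P = 8963.4405 W

8963.4405 W


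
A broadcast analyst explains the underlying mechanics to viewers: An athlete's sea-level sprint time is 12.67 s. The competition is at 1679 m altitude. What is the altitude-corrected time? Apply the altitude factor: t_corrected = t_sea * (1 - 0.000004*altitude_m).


Correction factor = 1 - 0.000004 * 1679 = 0.993284
t_corrected = t_sea * factor = 12.67 * 0.993284
t_corrected = 12.5849 s

12.5849 s


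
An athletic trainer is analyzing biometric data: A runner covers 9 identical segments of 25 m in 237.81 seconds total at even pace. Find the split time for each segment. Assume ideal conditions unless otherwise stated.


Split time = total_time / n_laps = 237.81 / 9
Split time = 26.4233 s per lap

26.4233 s


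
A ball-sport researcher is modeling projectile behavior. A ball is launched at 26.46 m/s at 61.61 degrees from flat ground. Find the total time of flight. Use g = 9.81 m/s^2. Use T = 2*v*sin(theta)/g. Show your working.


T = 2*v*sin(theta)/g
sin(theta) = sin(61.61 deg) = 0.8797
T = 2*26.46*0.8797 / 9.81
T = 46.5554 / 9.81 = 4.7457 s

4.7457 s


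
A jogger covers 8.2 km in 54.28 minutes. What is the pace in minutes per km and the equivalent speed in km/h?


Pace = time / distance = 54.28 min / 8.2 km = 6.6195 min/km
Speed = distance / time_in_hours = 8.2 / 0.9047 hr
Speed = 9.0641 km/h

6.6195 min/km, 9.0641 km/h


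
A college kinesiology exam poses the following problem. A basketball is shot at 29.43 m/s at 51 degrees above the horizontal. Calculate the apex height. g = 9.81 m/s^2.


H = (v*sin(theta))^2 / (2*g)
vy = v*sin(theta) = 29.43 * sin(51 deg) = 22.8714 m/s
H = vy^2 / (2*g) = 523.1012 / (2*9.81)
H = 523.1012 / 19.62 = 26.6616 m

26.6616 m


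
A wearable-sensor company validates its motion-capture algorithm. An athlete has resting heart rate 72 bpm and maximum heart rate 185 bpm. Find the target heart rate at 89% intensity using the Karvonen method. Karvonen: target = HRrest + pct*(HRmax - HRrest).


Target = HRrest + pct*(HRmax - HRrest)
Heart rate reserve = HRmax - HRrest = 185 - 72 = 113 bpm
Fraction = 89% = 0.89
Target = 72 + 0.89 * 113
Target = 72 + 100.57 = 172.57 bpm

172.57 bpm


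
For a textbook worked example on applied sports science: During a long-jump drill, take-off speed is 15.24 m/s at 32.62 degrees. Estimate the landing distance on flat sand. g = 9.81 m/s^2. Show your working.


R = v^2 * sin(2*theta) / g
Convert angle to radians: theta = 32.62 deg = 0.5693 rad
sin(2*theta) = sin(1.1387) = 0.9081
R = 15.24^2 * 0.9081 / 9.81
R = 232.2576 * 0.9081 / 9.81 = 21.4991 m

21.4991 m


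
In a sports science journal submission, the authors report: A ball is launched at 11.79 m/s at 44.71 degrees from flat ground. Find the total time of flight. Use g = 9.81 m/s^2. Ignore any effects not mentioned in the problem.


T = 2*v*sin(theta)/g
sin(theta) = sin(44.71 deg) = 0.7035
T = 2*11.79*0.7035 / 9.81
T = 16.589 / 9.81 = 1.691 s

1.691 s


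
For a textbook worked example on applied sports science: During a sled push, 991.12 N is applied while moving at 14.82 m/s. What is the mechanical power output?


P = F * v
P = 991.12 * 14.82
P = 14688.3984 W

14688.3984 W


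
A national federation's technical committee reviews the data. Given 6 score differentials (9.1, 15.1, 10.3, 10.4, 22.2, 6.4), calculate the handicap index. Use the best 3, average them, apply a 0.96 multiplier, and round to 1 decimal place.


All differentials: 9.1, 15.1, 10.3, 10.4, 22.2, 6.4
Sorted: 6.4, 9.1, 10.3, 10.4, 15.1, 22.2
Best 3: 6.4, 9.1, 10.3
Average of best = 25.8 / 3 = 8.6
Raw index = 8.6 * 0.96 = 8.256
Handicap index = round(8.256, 1) = 8.3

8.3


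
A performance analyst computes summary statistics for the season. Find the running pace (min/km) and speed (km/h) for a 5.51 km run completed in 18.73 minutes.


Pace = time / distance = 18.73 min / 5.51 km = 3.3993 min/km
Speed = distance / time_in_hours = 5.51 / 0.3122 hr
Speed = 17.6508 km/h

3.3993 min/km, 17.6508 km/h


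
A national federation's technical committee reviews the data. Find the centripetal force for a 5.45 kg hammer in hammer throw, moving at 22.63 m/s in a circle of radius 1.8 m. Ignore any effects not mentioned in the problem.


Fc = m * v^2 / r
v^2 = 22.63^2 = 512.1169
Fc = 5.45 * 512.1169 / 1.8
Fc = 2791.0371 / 1.8 = 1550.5762 N

1550.5762 N


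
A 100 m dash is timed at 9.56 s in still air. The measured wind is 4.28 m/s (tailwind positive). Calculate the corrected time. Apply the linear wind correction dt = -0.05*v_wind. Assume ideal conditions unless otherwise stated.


dt = -0.05 * v_wind = -0.05 * 4.28 = -0.214 s
t_corrected = t_still + dt = 9.56 + (-0.214)
t_corrected = 9.346 s

9.346 s


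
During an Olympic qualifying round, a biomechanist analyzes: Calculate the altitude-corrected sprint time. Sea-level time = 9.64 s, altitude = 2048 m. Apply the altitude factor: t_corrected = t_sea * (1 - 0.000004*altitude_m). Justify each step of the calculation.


Correction factor = 1 - 0.000004 * 2048 = 0.991808
t_corrected = t_sea * factor = 9.64 * 0.991808
t_corrected = 9.561 s

9.561 s


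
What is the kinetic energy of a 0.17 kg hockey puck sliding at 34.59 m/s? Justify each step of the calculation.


KE = 0.5 * m * v^2
KE = 0.5 * 0.17 * 34.59^2
KE = 0.5 * 0.17 * 1196.4681 = 101.6998 J

101.6998 J


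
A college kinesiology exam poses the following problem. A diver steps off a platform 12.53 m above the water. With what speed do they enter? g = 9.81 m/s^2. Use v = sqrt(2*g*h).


v = sqrt(2 * g * h)
v = sqrt(2 * 9.81 * 12.53)
v = sqrt(245.8386) = 15.6792 m/s

15.6792 m/s


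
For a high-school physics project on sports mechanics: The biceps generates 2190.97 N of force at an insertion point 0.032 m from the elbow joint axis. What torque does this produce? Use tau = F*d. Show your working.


tau = F * d
tau = 2190.97 * 0.032
tau = 70.111 N*m

70.111 N*m


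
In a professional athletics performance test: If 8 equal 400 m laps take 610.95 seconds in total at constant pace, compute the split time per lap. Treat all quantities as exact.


Split time = total_time / n_laps = 610.95 / 8
Split time = 76.3688 s per lap

76.3688 s


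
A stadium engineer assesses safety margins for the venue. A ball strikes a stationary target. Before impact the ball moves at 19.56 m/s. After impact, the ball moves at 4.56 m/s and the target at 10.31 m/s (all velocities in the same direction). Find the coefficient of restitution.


e = (v2_after - v1_after) / (v1_before - v2_before)
Numerator = 10.31 - 4.56 = 5.75
Denominator = 19.56 - 0 = 19.56
e = 5.75 / 19.56 = 0.294

0.294


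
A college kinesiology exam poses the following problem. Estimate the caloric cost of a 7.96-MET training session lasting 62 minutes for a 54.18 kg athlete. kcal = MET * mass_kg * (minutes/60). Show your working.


kcal = MET * mass * time_hr
Convert time: 62 min = 1.0333 hr
kcal = 7.96 * 54.18 * 1.0333
kcal = 445.6486 kcal

445.6486 kcal


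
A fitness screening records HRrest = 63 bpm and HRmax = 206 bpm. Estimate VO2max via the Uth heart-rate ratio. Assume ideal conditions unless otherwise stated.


VO2max = 15.3 * HRmax / HRrest
VO2max = 15.3 * 206 / 63
VO2max = 3151.8 / 63 = 50.0286 mL/kg/min

50.0286 mL/kg/min


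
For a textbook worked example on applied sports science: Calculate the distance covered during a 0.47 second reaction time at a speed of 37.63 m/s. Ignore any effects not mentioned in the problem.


d = v * t
d = 37.63 * 0.47
d = 17.6861 m

17.6861 m


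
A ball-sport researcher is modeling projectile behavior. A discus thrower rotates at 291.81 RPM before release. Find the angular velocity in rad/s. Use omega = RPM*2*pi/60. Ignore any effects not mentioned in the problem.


omega = RPM * 2 * pi / 60
omega = 291.81 * 2 * 3.14159 / 60
omega = 1833.4963 / 60 = 30.5583 rad/s

30.5583 rad/s


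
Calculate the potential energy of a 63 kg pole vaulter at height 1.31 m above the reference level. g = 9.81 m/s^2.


PE = m * g * h
PE = 63 * 9.81 * 1.31
PE = 618.03 * 1.31 = 809.6193 J

809.6193 J


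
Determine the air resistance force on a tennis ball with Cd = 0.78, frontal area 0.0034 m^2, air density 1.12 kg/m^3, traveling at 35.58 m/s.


Fd = 0.5 * Cd * rho * A * v^2
Fd = 0.5 * 0.78 * 1.12 * 0.0034 * 35.58^2
v^2 = 1265.9364
Fd = 0.5 * 0.78 * 1.12 * 0.0034 * 1265.9364 = 1.8801 N

1.8801 N


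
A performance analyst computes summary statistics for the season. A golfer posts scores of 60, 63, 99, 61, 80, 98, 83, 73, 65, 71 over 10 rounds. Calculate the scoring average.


Average = sum / n
Sum = 753
Average = 753 / 10 = 75.3

75.3


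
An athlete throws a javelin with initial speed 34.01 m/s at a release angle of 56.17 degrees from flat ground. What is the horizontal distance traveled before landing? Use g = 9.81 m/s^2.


R = v^2 * sin(2*theta) / g
Convert angle to radians: theta = 56.17 deg = 0.9804 rad
sin(2*theta) = sin(1.9607) = 0.9249
R = 34.01^2 * 0.9249 / 9.81
R = 1156.6801 * 0.9249 / 9.81 = 109.0586 m

109.0586 m


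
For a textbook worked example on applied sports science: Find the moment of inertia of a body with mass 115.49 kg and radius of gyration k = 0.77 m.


I = m * k^2
I = 115.49 * 0.77^2
I = 115.49 * 0.5929 = 68.474 kg*m^2

68.474 kg*m^2


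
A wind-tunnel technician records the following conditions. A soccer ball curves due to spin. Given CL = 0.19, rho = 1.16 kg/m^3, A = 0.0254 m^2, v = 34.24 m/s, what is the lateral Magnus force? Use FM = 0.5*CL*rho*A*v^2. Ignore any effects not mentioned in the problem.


FM = 0.5 * CL * rho * A * v^2
FM = 0.5 * 0.19 * 1.16 * 0.0254 * 34.24^2
v^2 = 1172.3776
FM = 0.5 * 0.19 * 1.16 * 0.0254 * 1172.3776 = 3.2816 N

3.2816 N


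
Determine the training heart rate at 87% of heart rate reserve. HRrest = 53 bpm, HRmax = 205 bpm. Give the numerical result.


Target = HRrest + pct*(HRmax - HRrest)
Heart rate reserve = HRmax - HRrest = 205 - 53 = 152 bpm
Fraction = 87% = 0.87
Target = 53 + 0.87 * 152
Target = 53 + 132.24 = 185.24 bpm

185.24 bpm


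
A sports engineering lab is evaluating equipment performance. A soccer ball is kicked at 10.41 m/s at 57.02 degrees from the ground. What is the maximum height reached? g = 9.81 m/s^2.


H = (v*sin(theta))^2 / (2*g)
vy = v*sin(theta) = 10.41 * sin(57.02 deg) = 8.7325 m/s
H = vy^2 / (2*g) = 76.2572 / (2*9.81)
H = 76.2572 / 19.62 = 3.8867 m

3.8867 m


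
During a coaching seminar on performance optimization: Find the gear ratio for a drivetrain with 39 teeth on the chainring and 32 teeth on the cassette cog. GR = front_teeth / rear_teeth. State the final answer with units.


GR = front_teeth / rear_teeth
GR = 39 / 32
GR = 1.2188

1.2188


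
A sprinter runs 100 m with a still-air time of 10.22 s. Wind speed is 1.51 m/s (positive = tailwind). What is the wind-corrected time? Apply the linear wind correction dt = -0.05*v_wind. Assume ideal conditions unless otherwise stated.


dt = -0.05 * v_wind = -0.05 * 1.51 = -0.0755 s
t_corrected = t_still + dt = 10.22 + (-0.0755)
t_corrected = 10.1445 s

10.1445 s


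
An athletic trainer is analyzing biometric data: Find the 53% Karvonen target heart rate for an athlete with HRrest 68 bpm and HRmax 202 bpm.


Target = HRrest + pct*(HRmax - HRrest)
Heart rate reserve = HRmax - HRrest = 202 - 68 = 134 bpm
Fraction = 53% = 0.53
Target = 68 + 0.53 * 134
Target = 68 + 71.02 = 139.02 bpm

139.02 bpm


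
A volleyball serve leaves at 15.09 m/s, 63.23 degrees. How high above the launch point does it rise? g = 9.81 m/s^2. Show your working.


H = (v*sin(theta))^2 / (2*g)
vy = v*sin(theta) = 15.09 * sin(63.23 deg) = 13.4727 m/s
H = vy^2 / (2*g) = 181.5131 / (2*9.81)
H = 181.5131 / 19.62 = 9.2514 m

9.2514 m


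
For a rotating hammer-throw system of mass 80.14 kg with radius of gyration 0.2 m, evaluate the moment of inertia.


I = m * k^2
I = 80.14 * 0.2^2
I = 80.14 * 0.04 = 3.2056 kg*m^2

3.2056 kg*m^2


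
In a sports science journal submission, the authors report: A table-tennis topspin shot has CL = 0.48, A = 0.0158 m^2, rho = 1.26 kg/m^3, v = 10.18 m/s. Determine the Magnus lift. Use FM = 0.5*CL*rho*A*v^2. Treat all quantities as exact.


FM = 0.5 * CL * rho * A * v^2
FM = 0.5 * 0.48 * 1.26 * 0.0158 * 10.18^2
v^2 = 103.6324
FM = 0.5 * 0.48 * 1.26 * 0.0158 * 103.6324 = 0.4951 N

0.4951 N


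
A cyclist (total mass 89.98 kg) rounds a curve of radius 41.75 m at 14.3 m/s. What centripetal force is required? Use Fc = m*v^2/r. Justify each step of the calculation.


Fc = m * v^2 / r
v^2 = 14.3^2 = 204.49
Fc = 89.98 * 204.49 / 41.75
Fc = 18400.0102 / 41.75 = 440.7188 N

440.7188 N
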